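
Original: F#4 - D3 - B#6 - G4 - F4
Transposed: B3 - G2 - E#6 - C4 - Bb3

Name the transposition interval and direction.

down a perfect fifth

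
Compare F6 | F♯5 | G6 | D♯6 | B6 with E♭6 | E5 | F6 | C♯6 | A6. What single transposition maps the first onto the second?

down a major second

From F6 to Eb6 is 2 letter names — a second of some quality.
Eb6 to F6 is 2 semitones, which makes it a major second; the second version is lower, so the direction is down.
Checking another pair — B6 → A6 — gives the same interval.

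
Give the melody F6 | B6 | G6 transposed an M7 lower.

A major seventh down from F6 gives Gb5.
B6: a seventh down reaches C, and 11 semitones makes it C6.
A major seventh down from G6 gives Ab5.

Gb5 C6 Ab5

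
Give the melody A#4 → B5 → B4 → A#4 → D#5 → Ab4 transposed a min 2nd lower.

A#4 -> G##4
B5 -> A#5
B4 -> A#4
A#4 -> G##4
D#5 -> C##5
Ab4 -> G4

G##4 A#5 A#4 G##4 C##5 G4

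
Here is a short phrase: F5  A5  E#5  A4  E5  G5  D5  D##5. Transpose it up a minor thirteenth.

Db7 F7 C#7 F6 C7 Eb7 Bb6 B#6

F5 becomes Db7
A5 becomes F7
E#5 becomes C#7
A4 becomes F6
E5 becomes C7
G5 becomes Eb7
D5 becomes Bb6
D##5 becomes B#6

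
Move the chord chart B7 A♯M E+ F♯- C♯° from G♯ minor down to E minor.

G♯ minor down to E minor is a major third; each chord root moves by that interval while the quality stays the same.
B7: root B down a major third → G, giving G7.
A♯M: root A♯ down a major third → F#, giving F#M.
E+: root E down a major third → C, giving C+.
F♯-: root F♯ down a major third → D, giving D-.
C♯°: root C♯ down a major third → A, giving A°.

G7 F#M C+ D- A°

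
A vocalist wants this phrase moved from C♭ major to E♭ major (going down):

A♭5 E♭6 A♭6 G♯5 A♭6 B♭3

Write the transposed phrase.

C♭ major to E♭ major down is a minor sixth, so every note moves down by that interval.
Ab5 → C5
Eb6 → G5
Ab6 → C6
G#5 → B#4
Ab6 → C6
Bb3 → D3

C5 G5 C6 B#4 C6 D3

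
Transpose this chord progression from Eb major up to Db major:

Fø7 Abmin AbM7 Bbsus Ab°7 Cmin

Ebø7 Gbmin GbM7 Absus Gb°7 Bbmin

Eb major up to Db major is a minor seventh; each chord root moves by that interval while the quality stays the same.
Fø7: root F up a minor seventh → Eb, giving Ebø7.
Abmin: root Ab up a minor seventh → Gb, giving Gbmin.
AbM7: root Ab up a minor seventh → Gb, giving GbM7.
Bbsus: root Bb up a minor seventh → Ab, giving Absus.
Ab°7: root Ab up a minor seventh → Gb, giving Gb°7.
Cmin: root C up a minor seventh → Bb, giving Bbmin.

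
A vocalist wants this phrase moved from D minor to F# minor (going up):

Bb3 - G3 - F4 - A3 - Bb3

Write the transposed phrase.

D minor to F# minor up is a major third, so every note moves up by that interval.
Bb3 -> D4
G3 -> B3
F4 -> A4
A3 -> C#4
Bb3 -> D4

D4 B3 A4 C#4 D4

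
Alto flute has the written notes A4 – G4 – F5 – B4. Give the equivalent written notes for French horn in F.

B4 A4 G5 C#5

First find concert pitch: the alto flute sounds a perfect fourth below written, so A4 G4 F5 B4 sounds E4 D4 C5 F#4.
Then write for French horn in F: it sounds a perfect fifth below written, so the part must be a perfect fifth above concert.
E4 → B4
D4 → A4
C5 → G5
F#4 → C#5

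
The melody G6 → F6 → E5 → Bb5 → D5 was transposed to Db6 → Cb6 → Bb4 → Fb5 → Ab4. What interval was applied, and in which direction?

down an augmented fourth

From G6 to Db6 is 4 letter names — a fourth of some quality.
Db6 to G6 is 6 semitones, which makes it an augmented fourth; the second version is lower, so the direction is down.
Checking another pair — D5 → Ab4 — gives the same interval.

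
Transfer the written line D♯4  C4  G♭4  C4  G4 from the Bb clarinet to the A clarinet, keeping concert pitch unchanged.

First find concert pitch: the Bb clarinet sounds a major second below written, so D♯4 C4 G♭4 C4 G4 sounds C#4 Bb3 Fb4 Bb3 F4.
Then write for A clarinet: it sounds a minor third below written, so the part must be a minor third above concert.
C#4 → E4
Bb3 → Db4
Fb4 → Abb4
Bb3 → Db4
F4 → Ab4

E4 Db4 Abb4 Db4 Ab4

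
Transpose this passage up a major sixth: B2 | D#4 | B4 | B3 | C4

B2 → G#3
D#4 → B#4
B4 → G#5
B3 → G#4
C4 → A4

G#3 B#4 G#5 G#4 A4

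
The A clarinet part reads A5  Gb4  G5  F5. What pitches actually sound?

The A clarinet sounds a minor third below written, so transpose each written note down a minor third.
A5 -> F#5
Gb4 -> Eb4
G5 -> E5
F5 -> D5

F#5 Eb4 E5 D5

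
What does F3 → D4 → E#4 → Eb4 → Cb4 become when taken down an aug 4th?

F3 becomes Cb3
D4 becomes Ab3
E#4 becomes B3
Eb4 becomes Bbb3
Cb4 becomes Gbb3

Cb3 Ab3 B3 Bbb3 Gbb3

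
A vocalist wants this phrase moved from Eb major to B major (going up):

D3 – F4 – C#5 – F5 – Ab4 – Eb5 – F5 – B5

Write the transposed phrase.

A#3 C#5 G##5 C#6 E5 B5 C#6 F##6

Eb major to B major up is an augmented fifth, so every note moves up by that interval.
D3 → A#3
F4 → C#5
C#5 → G##5
F5 → C#6
Ab4 → E5
Eb5 → B5
F5 → C#6
B5 → F##6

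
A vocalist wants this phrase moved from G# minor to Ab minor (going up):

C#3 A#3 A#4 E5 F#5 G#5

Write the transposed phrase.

Db3 Bb3 Bb4 Fb5 Gb5 Ab5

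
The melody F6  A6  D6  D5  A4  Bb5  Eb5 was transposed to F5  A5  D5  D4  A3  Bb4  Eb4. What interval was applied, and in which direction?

Take the first pair: F6 → F5. F to F spans 8 letter names, so the interval is some kind of octave.
F5 to F6 is 12 semitones, which makes it a perfect octave; the second version is lower, so the direction is down.
Checking another pair — Eb5 → Eb4 — gives the same interval.

down a perfect octave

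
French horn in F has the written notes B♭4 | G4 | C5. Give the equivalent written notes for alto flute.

Ab4 F4 Bb4

First find concert pitch: the French horn in F sounds a perfect fifth below written, so B♭4 G4 C5 sounds Eb4 C4 F4.
Then write for alto flute: it sounds a perfect fourth below written, so the part must be a perfect fourth above concert.
Eb4 → Ab4
C4 → F4
F4 → Bb4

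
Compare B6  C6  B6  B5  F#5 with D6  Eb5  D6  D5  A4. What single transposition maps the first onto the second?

down a major sixth

From B6 to D6 is 6 letter names — a sixth of some quality.
D6 to B6 is 9 semitones, which makes it a major sixth; the second version is lower, so the direction is down.
Checking another pair — F#5 → A4 — gives the same interval.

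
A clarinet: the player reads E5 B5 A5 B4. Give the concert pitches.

C#5 G#5 F#5 G#4

The A clarinet sounds a minor third below written, so transpose each written note down a minor third.
E5 to C#5
B5 to G#5
A5 to F#5
B4 to G#4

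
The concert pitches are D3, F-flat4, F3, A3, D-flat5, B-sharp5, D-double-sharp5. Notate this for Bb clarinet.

E3 Gb4 G3 B3 Eb5 C##6 E##5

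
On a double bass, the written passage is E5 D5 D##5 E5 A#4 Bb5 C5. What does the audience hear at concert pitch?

E4 D4 D##4 E4 A#3 Bb4 C4

The double bass sounds a perfect octave below written, so transpose each written note down a perfect octave.
E5 gives E4
D5 gives D4
D##5 gives D##4
E5 gives E4
A#4 gives A#3
Bb5 gives Bb4
C5 gives C4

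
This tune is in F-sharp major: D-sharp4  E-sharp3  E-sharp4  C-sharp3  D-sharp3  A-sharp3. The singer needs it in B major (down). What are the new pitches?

F-sharp major to B major down is a perfect fifth, so every note moves down by that interval.
D#4 -> G#3
E#3 -> A#2
E#4 -> A#3
C#3 -> F#2
D#3 -> G#2
A#3 -> D#3

G#3 A#2 A#3 F#2 G#2 D#3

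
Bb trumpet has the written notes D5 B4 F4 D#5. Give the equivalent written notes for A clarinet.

First find concert pitch: the Bb trumpet sounds a major second below written, so D5 B4 F4 D#5 sounds C5 A4 Eb4 C#5.
Then write for A clarinet: it sounds a minor third below written, so the part must be a minor third above concert.
C5 → Eb5
A4 → C5
Eb4 → Gb4
C#5 → E5

Eb5 C5 Gb4 E5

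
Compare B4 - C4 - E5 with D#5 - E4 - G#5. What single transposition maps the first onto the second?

From B4 to D#5 is 3 letter names — a third of some quality.
B4 to D#5 is 4 semitones, which makes it a major third; the second version is higher, so the direction is up.
Checking another pair — E5 → G#5 — gives the same interval.

up a major third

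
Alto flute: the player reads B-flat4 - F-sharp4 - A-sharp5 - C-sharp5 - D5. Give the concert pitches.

F4 C#4 E#5 G#4 A4

Written C4 on the alto flute sounds as G3, a perfect fourth lower; apply that shift to every note.
Bb4 → F4
F#4 → C#4
A#5 → E#5
C#5 → G#4
D5 → A4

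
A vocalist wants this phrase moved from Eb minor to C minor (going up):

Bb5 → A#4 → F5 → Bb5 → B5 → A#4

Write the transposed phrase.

G6 F##5 D6 G6 G#6 F##5

From Eb up to C is a major sixth; apply that to each pitch.
Bb5 becomes G6
A#4 becomes F##5
F5 becomes D6
Bb5 becomes G6
B5 becomes G#6
A#4 becomes F##5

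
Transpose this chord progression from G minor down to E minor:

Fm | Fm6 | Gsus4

Dm Dm6 Esus4

G minor down to E minor is a minor third; each chord root moves by that interval while the quality stays the same.
Fm: root F down a minor third → D, giving Dm.
Fm6: root F down a minor third → D, giving Dm6.
Gsus4: root G down a minor third → E, giving Esus4.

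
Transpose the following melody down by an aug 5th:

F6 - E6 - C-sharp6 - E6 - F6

Bbb5 Ab5 F5 Ab5 Bbb5

F6 gives Bbb5
E6 gives Ab5
C#6 gives F5
E6 gives Ab5
F6 gives Bbb5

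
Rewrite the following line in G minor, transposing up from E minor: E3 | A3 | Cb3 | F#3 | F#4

G3 C4 Ebb3 A3 A4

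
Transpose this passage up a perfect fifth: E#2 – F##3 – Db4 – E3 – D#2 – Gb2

B#2 C##4 Ab4 B3 A#2 Db3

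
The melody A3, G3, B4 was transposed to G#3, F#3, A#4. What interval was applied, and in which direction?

down a minor second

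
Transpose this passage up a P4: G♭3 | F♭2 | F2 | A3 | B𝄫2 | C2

Cb4 Bbb2 Bb2 D4 Ebb3 F2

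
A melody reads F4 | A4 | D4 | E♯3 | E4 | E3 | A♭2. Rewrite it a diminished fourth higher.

Bbb4 Db5 Gb4 A3 Ab4 Ab3 Dbb3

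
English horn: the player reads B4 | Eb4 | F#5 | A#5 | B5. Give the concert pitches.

The English horn sounds a perfect fifth below written, so transpose each written note down a perfect fifth.
B4 to E4
Eb4 to Ab3
F#5 to B4
A#5 to D#5
B5 to E5

E4 Ab3 B4 D#5 E5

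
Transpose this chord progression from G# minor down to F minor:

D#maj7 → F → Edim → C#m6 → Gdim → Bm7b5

G# minor down to F minor is an augmented second; each chord root moves by that interval while the quality stays the same.
D#maj7: root D# down an augmented second → C, giving Cmaj7.
F: root F down an augmented second → Ebb, giving Ebb.
Edim: root E down an augmented second → Db, giving Dbdim.
C#m6: root C# down an augmented second → Bb, giving Bbm6.
Gdim: root G down an augmented second → Fb, giving Fbdim.
Bm7b5: root B down an augmented second → Ab, giving Abm7b5.

Cmaj7 Ebb Dbdim Bbm6 Fbdim Abm7b5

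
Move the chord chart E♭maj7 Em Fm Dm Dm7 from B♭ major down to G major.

B♭ major down to G major is a minor third; each chord root moves by that interval while the quality stays the same.
E♭maj7: root E♭ down a minor third → C, giving Cmaj7.
Em: root E down a minor third → C#, giving C#m.
Fm: root F down a minor third → D, giving Dm.
Dm: root D down a minor third → B, giving Bm.
Dm7: root D down a minor third → B, giving Bm7.

Cmaj7 C#m Dm Bm Bm7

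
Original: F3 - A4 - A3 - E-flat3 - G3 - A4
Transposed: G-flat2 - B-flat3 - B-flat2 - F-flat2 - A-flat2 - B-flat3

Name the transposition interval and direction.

down a major seventh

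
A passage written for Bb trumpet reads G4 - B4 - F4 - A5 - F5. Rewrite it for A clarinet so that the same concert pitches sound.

First find concert pitch: the Bb trumpet sounds a major second below written, so G4 B4 F4 A5 F5 sounds F4 A4 Eb4 G5 Eb5.
Then write for A clarinet: it sounds a minor third below written, so the part must be a minor third above concert.
F4 → Ab4
A4 → C5
Eb4 → Gb4
G5 → Bb5
Eb5 → Gb5

Ab4 C5 Gb4 Bb5 Gb5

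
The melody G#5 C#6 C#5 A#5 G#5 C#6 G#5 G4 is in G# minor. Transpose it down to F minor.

G# minor to F minor down is an augmented second, so every note moves down by that interval.
G#5 gives F5
C#6 gives Bb5
C#5 gives Bb4
A#5 gives G5
G#5 gives F5
C#6 gives Bb5
G#5 gives F5
G4 gives Fb4

F5 Bb5 Bb4 G5 F5 Bb5 F5 Fb4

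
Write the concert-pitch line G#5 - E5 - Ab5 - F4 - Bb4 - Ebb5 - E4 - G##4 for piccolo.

Written C4 sounds as C5 on the piccolo, so concert pitches are written a perfect octave down.
G#5 -> G#4
E5 -> E4
Ab5 -> Ab4
F4 -> F3
Bb4 -> Bb3
Ebb5 -> Ebb4
E4 -> E3
G##4 -> G##3

G#4 E4 Ab4 F3 Bb3 Ebb4 E3 G##3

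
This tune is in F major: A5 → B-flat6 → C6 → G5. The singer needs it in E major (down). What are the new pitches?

G#5 A6 B5 F#5

From F down to E is a minor second; apply that to each pitch.
A5 becomes G#5
Bb6 becomes A6
C6 becomes B5
G5 becomes F#5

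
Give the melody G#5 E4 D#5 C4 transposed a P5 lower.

C#5 A3 G#4 F3

G#5 -> C#5
E4 -> A3
D#5 -> G#4
C4 -> F3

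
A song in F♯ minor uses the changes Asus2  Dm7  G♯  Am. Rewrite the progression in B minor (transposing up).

Dsus2 Gm7 C# Dm

F♯ minor up to B minor is a perfect fourth; each chord root moves by that interval while the quality stays the same.
Asus2: root A up a perfect fourth → D, giving Dsus2.
Dm7: root D up a perfect fourth → G, giving Gm7.
G♯: root G♯ up a perfect fourth → C#, giving C#.
Am: root A up a perfect fourth → D, giving Dm.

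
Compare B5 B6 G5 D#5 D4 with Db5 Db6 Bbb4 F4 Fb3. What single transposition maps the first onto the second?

down an augmented sixth

Take the first pair: B5 → Db5. B to D spans 6 letter names, so the interval is some kind of sixth.
Db5 to B5 is 10 semitones, which makes it an augmented sixth; the second version is lower, so the direction is down.
Checking another pair — D4 → Fb3 — gives the same interval.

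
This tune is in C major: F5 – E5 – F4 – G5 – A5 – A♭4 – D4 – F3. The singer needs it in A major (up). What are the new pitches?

From C up to A is a major sixth; apply that to each pitch.
F5 to D6
E5 to C#6
F4 to D5
G5 to E6
A5 to F#6
Ab4 to F5
D4 to B4
F3 to D4

D6 C#6 D5 E6 F#6 F5 B4 D4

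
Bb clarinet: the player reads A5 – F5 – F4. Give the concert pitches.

G5 Eb5 Eb4

The Bb clarinet sounds a major second below written, so transpose each written note down a major second.
A5 → G5
F5 → Eb5
F4 → Eb4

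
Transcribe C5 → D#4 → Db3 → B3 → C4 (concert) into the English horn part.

G5 A#4 Ab3 F#4 G4

Written C4 sounds as F3 on the English horn, so concert pitches are written a perfect fifth up.
C5 becomes G5
D#4 becomes A#4
Db3 becomes Ab3
B3 becomes F#4
C4 becomes G4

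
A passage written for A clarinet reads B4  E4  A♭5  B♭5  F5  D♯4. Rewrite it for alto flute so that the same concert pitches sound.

First find concert pitch: the A clarinet sounds a minor third below written, so B4 E4 A♭5 B♭5 F5 D♯4 sounds G#4 C#4 F5 G5 D5 B#3.
Then write for alto flute: it sounds a perfect fourth below written, so the part must be a perfect fourth above concert.
G#4 → C#5
C#4 → F#4
F5 → Bb5
G5 → C6
D5 → G5
B#3 → E#4

C#5 F#4 Bb5 C6 G5 E#4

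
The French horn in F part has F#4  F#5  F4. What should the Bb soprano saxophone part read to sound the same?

C#4 C#5 C4

First find concert pitch: the French horn in F sounds a perfect fifth below written, so F#4 F#5 F4 sounds B3 B4 Bb3.
Then write for Bb soprano saxophone: it sounds a major second below written, so the part must be a major second above concert.
B3 → C#4
B4 → C#5
Bb3 → C4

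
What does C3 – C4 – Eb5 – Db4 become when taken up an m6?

C3 gives Ab3
C4 gives Ab4
Eb5 gives Cb6
Db4 gives Bbb4

Ab3 Ab4 Cb6 Bbb4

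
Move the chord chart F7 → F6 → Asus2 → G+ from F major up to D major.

F major up to D major is a major sixth; each chord root moves by that interval while the quality stays the same.
F7: root F up a major sixth → D, giving D7.
F6: root F up a major sixth → D, giving D6.
Asus2: root A up a major sixth → F#, giving F#sus2.
G+: root G up a major sixth → E, giving E+.

D7 D6 F#sus2 E+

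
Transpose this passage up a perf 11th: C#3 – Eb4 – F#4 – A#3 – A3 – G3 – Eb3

F#4 Ab5 B5 D#5 D5 C5 Ab4

C#3 becomes F#4
Eb4 becomes Ab5
F#4 becomes B5
A#3 becomes D#5
A3 becomes D5
G3 becomes C5
Eb3 becomes Ab4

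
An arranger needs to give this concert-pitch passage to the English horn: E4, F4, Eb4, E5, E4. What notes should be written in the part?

B4 C5 Bb4 B5 B4

Written C4 sounds as F3 on the English horn, so concert pitches are written a perfect fifth up.
E4 to B4
F4 to C5
Eb4 to Bb4
E5 to B5
E4 to B4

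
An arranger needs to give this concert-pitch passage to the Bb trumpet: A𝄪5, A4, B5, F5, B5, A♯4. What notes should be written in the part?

The Bb trumpet sounds a major second below written, so the written part must be a major second above concert — transpose each note up.
A##5 becomes B##5
A4 becomes B4
B5 becomes C#6
F5 becomes G5
B5 becomes C#6
A#4 becomes B#4

B##5 B4 C#6 G5 C#6 B#4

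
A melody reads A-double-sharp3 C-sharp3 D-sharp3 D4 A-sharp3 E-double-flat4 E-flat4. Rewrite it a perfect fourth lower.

A##3 gives E##3
C#3 gives G#2
D#3 gives A#2
D4 gives A3
A#3 gives E#3
Ebb4 gives Bbb3
Eb4 gives Bb3

E##3 G#2 A#2 A3 E#3 Bbb3 Bb3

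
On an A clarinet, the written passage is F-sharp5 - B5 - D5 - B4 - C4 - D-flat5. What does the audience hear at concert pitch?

D#5 G#5 B4 G#4 A3 Bb4

The A clarinet sounds a minor third below written, so transpose each written note down a minor third.
F#5 → D#5
B5 → G#5
D5 → B4
B4 → G#4
C4 → A3
Db5 → Bb4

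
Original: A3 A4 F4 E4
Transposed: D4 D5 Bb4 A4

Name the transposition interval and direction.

up a perfect fourth

From A3 to D4 is 4 letter names — a fourth of some quality.
A3 to D4 is 5 semitones, which makes it a perfect fourth; the second version is higher, so the direction is up.
Checking another pair — E4 → A4 — gives the same interval.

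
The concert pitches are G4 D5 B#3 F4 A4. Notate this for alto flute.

Written C4 sounds as G3 on the alto flute, so concert pitches are written a perfect fourth up.
G4 to C5
D5 to G5
B#3 to E#4
F4 to Bb4
A4 to D5

C5 G5 E#4 Bb4 D5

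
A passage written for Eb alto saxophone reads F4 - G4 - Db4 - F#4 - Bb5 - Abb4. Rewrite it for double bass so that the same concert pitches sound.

Ab4 Bb4 Fb4 A4 Db6 Cbb5

First find concert pitch: the Eb alto saxophone sounds a major sixth below written, so F4 G4 Db4 F#4 Bb5 Abb4 sounds Ab3 Bb3 Fb3 A3 Db5 Cbb4.
Then write for double bass: it sounds a perfect octave below written, so the part must be a perfect octave above concert.
Ab3 → Ab4
Bb3 → Bb4
Fb3 → Fb4
A3 → A4
Db5 → Db6
Cbb4 → Cbb5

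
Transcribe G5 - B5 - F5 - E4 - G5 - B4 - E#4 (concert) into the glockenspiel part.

Written C4 sounds as C6 on the glockenspiel, so concert pitches are written a perfect fifteenth down.
G5 → G3
B5 → B3
F5 → F3
E4 → E2
G5 → G3
B4 → B2
E#4 → E#2

G3 B3 F3 E2 G3 B2 E#2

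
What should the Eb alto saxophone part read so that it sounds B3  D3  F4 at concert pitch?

G#4 B3 D5

Written C4 sounds as Eb3 on the Eb alto saxophone, so concert pitches are written a major sixth up.
B3 gives G#4
D3 gives B3
F4 gives D5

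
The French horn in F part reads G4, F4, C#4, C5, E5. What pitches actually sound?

The French horn in F sounds a perfect fifth below written, so transpose each written note down a perfect fifth.
G4 becomes C4
F4 becomes Bb3
C#4 becomes F#3
C5 becomes F4
E5 becomes A4

C4 Bb3 F#3 F4 A4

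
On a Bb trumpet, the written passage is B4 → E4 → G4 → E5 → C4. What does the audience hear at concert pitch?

A4 D4 F4 D5 Bb3

The Bb trumpet sounds a major second below written, so transpose each written note down a major second.
B4 becomes A4
E4 becomes D4
G4 becomes F4
E5 becomes D5
C4 becomes Bb3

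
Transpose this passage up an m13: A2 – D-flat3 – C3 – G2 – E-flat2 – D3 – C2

F4 Bbb4 Ab4 Eb4 Cb4 Bb4 Ab3

A2 becomes F4
Db3 becomes Bbb4
C3 becomes Ab4
G2 becomes Eb4
Eb2 becomes Cb4
D3 becomes Bb4
C2 becomes Ab3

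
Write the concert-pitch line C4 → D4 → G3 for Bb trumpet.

D4 E4 A3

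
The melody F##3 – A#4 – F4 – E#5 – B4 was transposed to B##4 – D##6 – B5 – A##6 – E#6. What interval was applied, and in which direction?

From F##3 to B##4 is 11 letter names — an eleventh of some quality.
F##3 to B##4 is 18 semitones, which makes it an augmented eleventh; the second version is higher, so the direction is up.
Checking another pair — B4 → E#6 — gives the same interval.

up an augmented eleventh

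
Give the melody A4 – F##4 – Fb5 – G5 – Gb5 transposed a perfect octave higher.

A5 F##5 Fb6 G6 Gb6

A4 becomes A5
F##4 becomes F##5
Fb5 becomes Fb6
G5 becomes G6
Gb5 becomes Gb6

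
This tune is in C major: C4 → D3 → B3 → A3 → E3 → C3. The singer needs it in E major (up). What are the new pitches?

E4 F#3 D#4 C#4 G#3 E3

From C up to E is a major third; apply that to each pitch.
C4 becomes E4
D3 becomes F#3
B3 becomes D#4
A3 becomes C#4
E3 becomes G#3
C3 becomes E3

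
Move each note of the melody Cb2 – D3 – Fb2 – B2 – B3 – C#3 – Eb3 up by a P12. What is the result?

Gb3 A4 Cb4 F#4 F#5 G#4 Bb4

Cb2 → Gb3
D3 → A4
Fb2 → Cb4
B2 → F#4
B3 → F#5
C#3 → G#4
Eb3 → Bb4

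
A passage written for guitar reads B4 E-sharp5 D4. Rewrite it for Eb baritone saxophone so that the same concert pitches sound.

G#5 C##6 B4

First find concert pitch: the guitar sounds a perfect octave below written, so B4 E-sharp5 D4 sounds B3 E#4 D3.
Then write for Eb baritone saxophone: it sounds a major thirteenth below written, so the part must be a major thirteenth above concert.
B3 → G#5
E#4 → C##6
D3 → B4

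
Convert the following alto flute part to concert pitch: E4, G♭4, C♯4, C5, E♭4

The alto flute sounds a perfect fourth below written, so transpose each written note down a perfect fourth.
E4 gives B3
Gb4 gives Db4
C#4 gives G#3
C5 gives G4
Eb4 gives Bb3

B3 Db4 G#3 G4 Bb3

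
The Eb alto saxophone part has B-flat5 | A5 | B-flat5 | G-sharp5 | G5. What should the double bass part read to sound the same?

Db6 C6 Db6 B5 Bb5

First find concert pitch: the Eb alto saxophone sounds a major sixth below written, so B-flat5 A5 B-flat5 G-sharp5 G5 sounds Db5 C5 Db5 B4 Bb4.
Then write for double bass: it sounds a perfect octave below written, so the part must be a perfect octave above concert.
Db5 → Db6
C5 → C6
Db5 → Db6
B4 → B5
Bb4 → Bb5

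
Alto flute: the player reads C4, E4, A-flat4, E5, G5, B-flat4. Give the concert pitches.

The alto flute sounds a perfect fourth below written, so transpose each written note down a perfect fourth.
C4 -> G3
E4 -> B3
Ab4 -> Eb4
E5 -> B4
G5 -> D5
Bb4 -> F4

G3 B3 Eb4 B4 D5 F4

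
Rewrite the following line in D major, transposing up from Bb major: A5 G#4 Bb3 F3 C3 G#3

From Bb up to D is a major third; apply that to each pitch.
A5 -> C#6
G#4 -> B#4
Bb3 -> D4
F3 -> A3
C3 -> E3
G#3 -> B#3

C#6 B#4 D4 A3 E3 B#3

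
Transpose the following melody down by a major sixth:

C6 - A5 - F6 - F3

Eb5 C5 Ab5 Ab2

C6 down a major sixth is Eb5.
A major sixth down from A5 gives C5.
F6 down a major sixth is Ab5.
F3 down a major sixth is Ab2.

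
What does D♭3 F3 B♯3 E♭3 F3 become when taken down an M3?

Bbb2 Db3 G#3 Cb3 Db3

Db3 to Bbb2
F3 to Db3
B#3 to G#3
Eb3 to Cb3
F3 to Db3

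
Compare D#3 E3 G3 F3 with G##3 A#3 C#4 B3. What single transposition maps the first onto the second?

Take the first pair: D#3 → G##3. D to G spans 4 letter names, so the interval is some kind of fourth.
D#3 to G##3 is 6 semitones, which makes it an augmented fourth; the second version is higher, so the direction is up.
Checking another pair — F3 → B3 — gives the same interval.

up an augmented fourth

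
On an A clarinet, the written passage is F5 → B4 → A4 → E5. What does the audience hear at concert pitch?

D5 G#4 F#4 C#5

The A clarinet sounds a minor third below written, so transpose each written note down a minor third.
F5 becomes D5
B4 becomes G#4
A4 becomes F#4
E5 becomes C#5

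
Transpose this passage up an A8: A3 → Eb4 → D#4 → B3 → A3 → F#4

A3 to A#4
Eb4 to E5
D#4 to D##5
B3 to B#4
A3 to A#4
F#4 to F##5

A#4 E5 D##5 B#4 A#4 F##5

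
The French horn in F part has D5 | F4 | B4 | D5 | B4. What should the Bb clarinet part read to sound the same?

A4 C4 F#4 A4 F#4

First find concert pitch: the French horn in F sounds a perfect fifth below written, so D5 F4 B4 D5 B4 sounds G4 Bb3 E4 G4 E4.
Then write for Bb clarinet: it sounds a major second below written, so the part must be a major second above concert.
G4 → A4
Bb3 → C4
E4 → F#4
G4 → A4
E4 → F#4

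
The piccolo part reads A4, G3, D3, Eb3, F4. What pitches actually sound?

A5 G4 D4 Eb4 F5

The piccolo sounds a perfect octave above written, so transpose each written note up a perfect octave.
A4 gives A5
G3 gives G4
D3 gives D4
Eb3 gives Eb4
F4 gives F5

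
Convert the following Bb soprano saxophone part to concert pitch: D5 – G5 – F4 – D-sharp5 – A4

C5 F5 Eb4 C#5 G4

The Bb soprano saxophone sounds a major second below written, so transpose each written note down a major second.
D5 → C5
G5 → F5
F4 → Eb4
D#5 → C#5
A4 → G4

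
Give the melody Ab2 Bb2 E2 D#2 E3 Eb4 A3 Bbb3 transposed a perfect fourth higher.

Db3 Eb3 A2 G#2 A3 Ab4 D4 Ebb4

Ab2 to Db3
Bb2 to Eb3
E2 to A2
D#2 to G#2
E3 to A3
Eb4 to Ab4
A3 to D4
Bbb3 to Ebb4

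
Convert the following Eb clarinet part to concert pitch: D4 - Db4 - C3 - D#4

The Eb clarinet sounds a minor third above written, so transpose each written note up a minor third.
D4 becomes F4
Db4 becomes Fb4
C3 becomes Eb3
D#4 becomes F#4

F4 Fb4 Eb3 F#4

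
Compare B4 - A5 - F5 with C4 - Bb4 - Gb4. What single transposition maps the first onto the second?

down a major seventh

From B4 to C4 is 7 letter names — a seventh of some quality.
C4 to B4 is 11 semitones, which makes it a major seventh; the second version is lower, so the direction is down.
Checking another pair — F5 → Gb4 — gives the same interval.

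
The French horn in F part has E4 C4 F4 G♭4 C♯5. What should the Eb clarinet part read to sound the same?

F#3 D3 G3 Ab3 D#4

First find concert pitch: the French horn in F sounds a perfect fifth below written, so E4 C4 F4 G♭4 C♯5 sounds A3 F3 Bb3 Cb4 F#4.
Then write for Eb clarinet: it sounds a minor third above written, so the part must be a minor third below concert.
A3 → F#3
F3 → D3
Bb3 → G3
Cb4 → Ab3
F#4 → D#4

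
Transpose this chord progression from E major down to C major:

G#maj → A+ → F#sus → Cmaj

Emaj F+ Dsus Abmaj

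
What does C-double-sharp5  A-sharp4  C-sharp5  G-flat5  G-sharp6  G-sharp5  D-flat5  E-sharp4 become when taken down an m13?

E##3 C##3 E#3 Bb3 B#4 B#3 F3 G##2

A minor thirteenth down from C##5 gives E##3.
A minor thirteenth down from A#4 gives C##3.
C#5 down a minor thirteenth is E#3.
Gb5 down a minor thirteenth is Bb3.
A minor thirteenth down from G#6 gives B#4.
G#5 down a minor thirteenth is B#3.
Db5: a thirteenth down reaches F, and 20 semitones makes it F3.
A minor thirteenth down from E#4 gives G##2.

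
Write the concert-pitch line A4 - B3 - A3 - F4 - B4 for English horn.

E5 F#4 E4 C5 F#5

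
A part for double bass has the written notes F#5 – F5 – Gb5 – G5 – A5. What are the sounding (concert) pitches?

Written C4 on the double bass sounds as C3, a perfect octave lower; apply that shift to every note.
F#5 -> F#4
F5 -> F4
Gb5 -> Gb4
G5 -> G4
A5 -> A4

F#4 F4 Gb4 G4 A4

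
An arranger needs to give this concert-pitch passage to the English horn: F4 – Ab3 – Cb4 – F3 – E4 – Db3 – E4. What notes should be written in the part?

C5 Eb4 Gb4 C4 B4 Ab3 B4

The English horn sounds a perfect fifth below written, so the written part must be a perfect fifth above concert — transpose each note up.
F4 -> C5
Ab3 -> Eb4
Cb4 -> Gb4
F3 -> C4
E4 -> B4
Db3 -> Ab3
E4 -> B4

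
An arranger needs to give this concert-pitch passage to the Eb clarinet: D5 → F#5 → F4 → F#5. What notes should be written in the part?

B4 D#5 D4 D#5

The Eb clarinet sounds a minor third above written, so the written part must be a minor third below concert — transpose each note down.
D5 to B4
F#5 to D#5
F4 to D4
F#5 to D#5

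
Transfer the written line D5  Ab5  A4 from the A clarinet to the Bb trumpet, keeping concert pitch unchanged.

C#5 G5 G#4

First find concert pitch: the A clarinet sounds a minor third below written, so D5 Ab5 A4 sounds B4 F5 F#4.
Then write for Bb trumpet: it sounds a major second below written, so the part must be a major second above concert.
B4 → C#5
F5 → G5
F#4 → G#4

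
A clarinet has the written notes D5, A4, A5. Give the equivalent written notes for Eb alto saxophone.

G#5 D#5 D#6

First find concert pitch: the A clarinet sounds a minor third below written, so D5 A4 A5 sounds B4 F#4 F#5.
Then write for Eb alto saxophone: it sounds a major sixth below written, so the part must be a major sixth above concert.
B4 → G#5
F#4 → D#5
F#5 → D#6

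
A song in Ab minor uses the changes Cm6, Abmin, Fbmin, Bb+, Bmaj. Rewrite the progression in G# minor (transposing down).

B#m6 G#min Emin A#+ A##maj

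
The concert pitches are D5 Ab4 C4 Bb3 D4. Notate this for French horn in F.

A5 Eb5 G4 F4 A4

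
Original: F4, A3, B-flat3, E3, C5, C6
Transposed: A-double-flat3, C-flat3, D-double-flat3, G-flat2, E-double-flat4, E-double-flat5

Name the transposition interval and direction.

Take the first pair: F4 → Abb3. F to A spans 6 letter names, so the interval is some kind of sixth.
Abb3 to F4 is 10 semitones, which makes it an augmented sixth; the second version is lower, so the direction is down.
Checking another pair — C6 → Ebb5 — gives the same interval.

down an augmented sixth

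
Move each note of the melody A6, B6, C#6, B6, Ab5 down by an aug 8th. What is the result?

Ab5 Bb5 C5 Bb5 Abb4

A6 down an augmented octave is Ab5.
B6 down an augmented octave is Bb5.
An augmented octave down from C#6 gives C5.
B6: an octave down reaches B, and 13 semitones makes it Bb5.
Ab5: an octave down reaches A, and 13 semitones makes it Abb4.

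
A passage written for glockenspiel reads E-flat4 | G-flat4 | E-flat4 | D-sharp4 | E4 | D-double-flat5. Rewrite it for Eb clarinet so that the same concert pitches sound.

C6 Eb6 C6 B#5 C#6 Bbb6

First find concert pitch: the glockenspiel sounds a perfect fifteenth above written, so E-flat4 G-flat4 E-flat4 D-sharp4 E4 D-double-flat5 sounds Eb6 Gb6 Eb6 D#6 E6 Dbb7.
Then write for Eb clarinet: it sounds a minor third above written, so the part must be a minor third below concert.
Eb6 → C6
Gb6 → Eb6
Eb6 → C6
D#6 → B#5
E6 → C#6
Dbb7 → Bbb6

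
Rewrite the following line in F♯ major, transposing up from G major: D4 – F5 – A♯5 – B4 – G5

From G up to F♯ is a major seventh; apply that to each pitch.
D4 gives C#5
F5 gives E6
A#5 gives G##6
B4 gives A#5
G5 gives F#6

C#5 E6 G##6 A#5 F#6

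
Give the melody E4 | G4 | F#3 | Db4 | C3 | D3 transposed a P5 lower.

A3 C4 B2 Gb3 F2 G2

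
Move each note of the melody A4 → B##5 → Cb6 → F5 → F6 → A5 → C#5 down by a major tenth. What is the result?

F3 G##4 Abb4 Db4 Db5 F4 A3

A4: a tenth down reaches F, and 16 semitones makes it F3.
B##5 down a major tenth is G##4.
A major tenth down from Cb6 gives Abb4.
F5 down a major tenth is Db4.
F6 down a major tenth is Db5.
A5 down a major tenth is F4.
C#5 down a major tenth is A3.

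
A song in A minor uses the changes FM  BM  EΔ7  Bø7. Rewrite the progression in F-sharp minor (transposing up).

A minor up to F-sharp minor is a major sixth; each chord root moves by that interval while the quality stays the same.
FM: root F up a major sixth → D, giving DM.
BM: root B up a major sixth → G#, giving G#M.
EΔ7: root E up a major sixth → C#, giving C#Δ7.
Bø7: root B up a major sixth → G#, giving G#ø7.

DM G#M C#Δ7 G#ø7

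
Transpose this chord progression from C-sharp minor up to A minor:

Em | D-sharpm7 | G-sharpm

C-sharp minor up to A minor is a minor sixth; each chord root moves by that interval while the quality stays the same.
Em: root E up a minor sixth → C, giving Cm.
D-sharpm7: root D-sharp up a minor sixth → B, giving Bm7.
G-sharpm: root G-sharp up a minor sixth → E, giving Em.

Cm Bm7 Em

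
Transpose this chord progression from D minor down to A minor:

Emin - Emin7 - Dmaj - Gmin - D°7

Bmin Bmin7 Amaj Dmin A°7

D minor down to A minor is a perfect fourth; each chord root moves by that interval while the quality stays the same.
Emin: root E down a perfect fourth → B, giving Bmin.
Emin7: root E down a perfect fourth → B, giving Bmin7.
Dmaj: root D down a perfect fourth → A, giving Amaj.
Gmin: root G down a perfect fourth → D, giving Dmin.
D°7: root D down a perfect fourth → A, giving A°7.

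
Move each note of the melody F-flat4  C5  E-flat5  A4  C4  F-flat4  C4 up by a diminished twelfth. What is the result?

Fb4 becomes Cbb6
C5 becomes Gb6
Eb5 becomes Bbb6
A4 becomes Eb6
C4 becomes Gb5
Fb4 becomes Cbb6
C4 becomes Gb5

Cbb6 Gb6 Bbb6 Eb6 Gb5 Cbb6 Gb5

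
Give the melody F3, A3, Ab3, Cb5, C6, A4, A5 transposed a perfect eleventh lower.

C2 E2 Eb2 Gb3 G4 E3 E4

F3 down a perfect eleventh is C2.
A perfect eleventh down from A3 gives E2.
Ab3: an eleventh down reaches E, and 17 semitones makes it Eb2.
Cb5: an eleventh down reaches G, and 17 semitones makes it Gb3.
A perfect eleventh down from C6 gives G4.
A perfect eleventh down from A4 gives E3.
A5 down a perfect eleventh is E4.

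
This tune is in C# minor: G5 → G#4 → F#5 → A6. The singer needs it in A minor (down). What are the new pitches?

Eb5 E4 D5 F6

From C# down to A is a major third; apply that to each pitch.
G5 becomes Eb5
G#4 becomes E4
F#5 becomes D5
A6 becomes F6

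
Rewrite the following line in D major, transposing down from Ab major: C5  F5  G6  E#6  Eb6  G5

F#4 B4 C#6 A##5 A5 C#5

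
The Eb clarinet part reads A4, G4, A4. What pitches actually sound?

C5 Bb4 C5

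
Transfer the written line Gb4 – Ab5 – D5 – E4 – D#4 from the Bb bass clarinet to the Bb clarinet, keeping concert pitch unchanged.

First find concert pitch: the Bb bass clarinet sounds a major ninth below written, so Gb4 Ab5 D5 E4 D#4 sounds Fb3 Gb4 C4 D3 C#3.
Then write for Bb clarinet: it sounds a major second below written, so the part must be a major second above concert.
Fb3 → Gb3
Gb4 → Ab4
C4 → D4
D3 → E3
C#3 → D#3

Gb3 Ab4 D4 E3 D#3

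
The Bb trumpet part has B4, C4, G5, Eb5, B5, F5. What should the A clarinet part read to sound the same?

First find concert pitch: the Bb trumpet sounds a major second below written, so B4 C4 G5 Eb5 B5 F5 sounds A4 Bb3 F5 Db5 A5 Eb5.
Then write for A clarinet: it sounds a minor third below written, so the part must be a minor third above concert.
A4 → C5
Bb3 → Db4
F5 → Ab5
Db5 → Fb5
A5 → C6
Eb5 → Gb5

C5 Db4 Ab5 Fb5 C6 Gb5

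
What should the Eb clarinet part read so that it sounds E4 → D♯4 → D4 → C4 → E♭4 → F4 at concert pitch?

C#4 B#3 B3 A3 C4 D4

Written C4 sounds as Eb4 on the Eb clarinet, so concert pitches are written a minor third down.
E4 to C#4
D#4 to B#3
D4 to B3
C4 to A3
Eb4 to C4
F4 to D4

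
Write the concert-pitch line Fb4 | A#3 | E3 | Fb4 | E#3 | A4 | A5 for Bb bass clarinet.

The Bb bass clarinet sounds a major ninth below written, so the written part must be a major ninth above concert — transpose each note up.
Fb4 to Gb5
A#3 to B#4
E3 to F#4
Fb4 to Gb5
E#3 to F##4
A4 to B5
A5 to B6

Gb5 B#4 F#4 Gb5 F##4 B5 B6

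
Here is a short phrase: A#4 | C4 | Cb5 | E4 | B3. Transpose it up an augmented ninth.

B##5 D#5 D6 F##5 C##5

A#4 up an augmented ninth is B##5.
C4 up an augmented ninth is D#5.
An augmented ninth up from Cb5 gives D6.
E4 up an augmented ninth is F##5.
An augmented ninth up from B3 gives C##5.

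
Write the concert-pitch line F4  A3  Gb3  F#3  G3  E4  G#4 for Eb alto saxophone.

Written C4 sounds as Eb3 on the Eb alto saxophone, so concert pitches are written a major sixth up.
F4 becomes D5
A3 becomes F#4
Gb3 becomes Eb4
F#3 becomes D#4
G3 becomes E4
E4 becomes C#5
G#4 becomes E#5

D5 F#4 Eb4 D#4 E4 C#5 E#5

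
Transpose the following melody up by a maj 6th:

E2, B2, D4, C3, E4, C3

E2 to C#3
B2 to G#3
D4 to B4
C3 to A3
E4 to C#5
C3 to A3

C#3 G#3 B4 A3 C#5 A3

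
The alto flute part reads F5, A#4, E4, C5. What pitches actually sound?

C5 E#4 B3 G4

The alto flute sounds a perfect fourth below written, so transpose each written note down a perfect fourth.
F5 gives C5
A#4 gives E#4
E4 gives B3
C5 gives G4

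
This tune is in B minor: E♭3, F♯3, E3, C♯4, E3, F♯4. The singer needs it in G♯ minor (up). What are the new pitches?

C4 D#4 C#4 A#4 C#4 D#5

B minor to G♯ minor up is a major sixth, so every note moves up by that interval.
Eb3 -> C4
F#3 -> D#4
E3 -> C#4
C#4 -> A#4
E3 -> C#4
F#4 -> D#5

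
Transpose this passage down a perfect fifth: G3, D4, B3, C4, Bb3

C3 G3 E3 F3 Eb3

A perfect fifth down from G3 gives C3.
A perfect fifth down from D4 gives G3.
B3: a fifth down reaches E, and 7 semitones makes it E3.
A perfect fifth down from C4 gives F3.
Bb3 down a perfect fifth is Eb3.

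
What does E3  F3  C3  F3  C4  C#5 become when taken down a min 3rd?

E3 down a minor third is C#3.
F3: a third down reaches D, and 3 semitones makes it D3.
C3: a third down reaches A, and 3 semitones makes it A2.
A minor third down from F3 gives D3.
A minor third down from C4 gives A3.
C#5 down a minor third is A#4.

C#3 D3 A2 D3 A3 A#4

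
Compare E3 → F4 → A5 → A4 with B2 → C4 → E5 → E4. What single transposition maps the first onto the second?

From E3 to B2 is 4 letter names — a fourth of some quality.
B2 to E3 is 5 semitones, which makes it a perfect fourth; the second version is lower, so the direction is down.
Checking another pair — A4 → E4 — gives the same interval.

down a perfect fourth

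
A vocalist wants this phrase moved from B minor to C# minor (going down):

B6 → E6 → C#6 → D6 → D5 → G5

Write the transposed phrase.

C#6 F#5 D#5 E5 E4 A4

From B down to C# is a minor seventh; apply that to each pitch.
B6 gives C#6
E6 gives F#5
C#6 gives D#5
D6 gives E5
D5 gives E4
G5 gives A4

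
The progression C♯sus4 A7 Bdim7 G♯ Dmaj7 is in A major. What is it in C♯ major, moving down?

E#sus4 C#7 D#dim7 B# F#maj7

A major down to C♯ major is a minor sixth; each chord root moves by that interval while the quality stays the same.
C♯sus4: root C♯ down a minor sixth → E#, giving E#sus4.
A7: root A down a minor sixth → C#, giving C#7.
Bdim7: root B down a minor sixth → D#, giving D#dim7.
G♯: root G♯ down a minor sixth → B#, giving B#.
Dmaj7: root D down a minor sixth → F#, giving F#maj7.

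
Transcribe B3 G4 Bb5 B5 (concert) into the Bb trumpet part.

C#4 A4 C6 C#6

The Bb trumpet sounds a major second below written, so the written part must be a major second above concert — transpose each note up.
B3 to C#4
G4 to A4
Bb5 to C6
B5 to C#6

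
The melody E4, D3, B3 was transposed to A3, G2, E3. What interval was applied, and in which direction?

From E4 to A3 is 5 letter names — a fifth of some quality.
A3 to E4 is 7 semitones, which makes it a perfect fifth; the second version is lower, so the direction is down.
Checking another pair — B3 → E3 — gives the same interval.

down a perfect fifth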